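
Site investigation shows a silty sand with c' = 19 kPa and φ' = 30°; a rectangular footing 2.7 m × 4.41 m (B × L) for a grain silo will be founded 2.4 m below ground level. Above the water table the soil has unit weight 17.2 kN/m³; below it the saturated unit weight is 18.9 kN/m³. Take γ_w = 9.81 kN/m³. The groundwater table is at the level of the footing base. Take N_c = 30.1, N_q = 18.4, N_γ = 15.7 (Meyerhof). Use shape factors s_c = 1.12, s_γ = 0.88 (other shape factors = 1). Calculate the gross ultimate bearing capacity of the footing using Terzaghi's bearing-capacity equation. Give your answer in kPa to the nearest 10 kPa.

q_ult ≈ 1570 kPa

Overburden at base level: q = 17.2 × 2.4 = 41.28 kPa.
Below the base the soil is submerged, so the ½γBN_γ term uses γ' = 18.9 − 9.81 = 9.09 kN/m³.
Cohesion term c·N_c·s_c = 19 × 30.1 × 1.12 = 640.53 kPa; surcharge term q·N_q = 41.28 × 18.4 = 759.55 kPa; self-weight term 0.5·γ·B·N_γ·s_γ = 0.5 × 9.09 × 2.7 × 15.7 × 0.88 = 169.54 kPa.
q_ult = 640.53 + 759.55 + 169.54 = 1569.6 kPa.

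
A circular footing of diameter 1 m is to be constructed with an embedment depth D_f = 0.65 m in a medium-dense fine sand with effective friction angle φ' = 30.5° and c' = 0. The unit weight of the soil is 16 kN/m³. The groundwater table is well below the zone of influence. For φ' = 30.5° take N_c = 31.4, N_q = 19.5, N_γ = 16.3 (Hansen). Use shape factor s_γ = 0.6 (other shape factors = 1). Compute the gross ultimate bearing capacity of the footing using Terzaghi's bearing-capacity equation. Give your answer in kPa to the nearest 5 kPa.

Effective surcharge at the founding depth q = γ·D_f = 16 × 0.65 = 10.4 kPa.
q_ult = q·N_q + 0.5·γ·B·N_γ·s_γ
     = 10.4 × 19.5 + 0.5 × 16 × 1 × 16.3 × 0.6
     = 202.8 + 78.24 = 281.04 kPa.

q_ult ≈ 280 kPa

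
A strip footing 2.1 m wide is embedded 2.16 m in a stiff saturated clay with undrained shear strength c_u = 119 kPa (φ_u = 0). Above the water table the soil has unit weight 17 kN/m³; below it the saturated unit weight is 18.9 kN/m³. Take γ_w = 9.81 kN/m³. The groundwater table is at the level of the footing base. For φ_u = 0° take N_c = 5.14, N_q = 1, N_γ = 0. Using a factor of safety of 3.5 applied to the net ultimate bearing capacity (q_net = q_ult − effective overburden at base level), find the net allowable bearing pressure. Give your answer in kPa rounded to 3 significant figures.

q_all(net) ≈ 175 kPa

Overburden at base level: q = 17 × 2.16 = 36.72 kPa.
Cohesion term c·N_c = 119 × 5.14 = 611.66 kPa; surcharge term q·N_q = 36.72 × 1 = 36.72 kPa.
q_ult = 611.66 + 36.72 = 648.38 kPa.
Net ultimate: q_net = 648.38 − 36.72 = 611.66 kPa.
q_all(net) = 611.66 / 3.5 = 174.76 kPa.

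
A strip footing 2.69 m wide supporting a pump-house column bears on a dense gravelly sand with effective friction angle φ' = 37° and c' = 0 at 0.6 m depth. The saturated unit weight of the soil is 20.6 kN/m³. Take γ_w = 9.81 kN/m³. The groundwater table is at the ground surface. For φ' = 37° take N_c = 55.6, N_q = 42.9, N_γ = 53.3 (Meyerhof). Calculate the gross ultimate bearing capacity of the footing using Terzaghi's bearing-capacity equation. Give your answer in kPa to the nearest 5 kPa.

q_ult ≈ 1050 kPa

Water table at ground surface, so effective unit weight γ' = 20.6 − 9.81 = 10.79 kN/m³ is used throughout; overburden q = 10.79 × 0.6 = 6.474 kPa; the same γ' applies in the ½γBN_γ term.
Surcharge term q·N_q = 6.474 × 42.9 = 277.73 kPa; self-weight term 0.5·γ·B·N_γ = 0.5 × 10.79 × 2.69 × 53.3 = 773.52 kPa.
q_ult = 277.73 + 773.52 = 1051.3 kPa.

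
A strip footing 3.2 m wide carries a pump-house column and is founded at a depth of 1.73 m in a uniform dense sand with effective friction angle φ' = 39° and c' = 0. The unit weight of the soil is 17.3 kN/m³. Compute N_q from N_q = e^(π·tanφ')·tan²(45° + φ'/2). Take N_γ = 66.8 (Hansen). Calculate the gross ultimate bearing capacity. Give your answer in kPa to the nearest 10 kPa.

q_ult ≈ 3520 kPa

tan39° = 0.8098, so N_q = e^(π×0.8098)·tan²(64.5°) = 12.731 × 4.395 = 55.96.
Overburden at base level: q = 17.3 × 1.73 = 29.929 kPa.
Surcharge term q·N_q = 29.929 × 55.957 = 1674.8 kPa; self-weight term 0.5·γ·B·N_γ = 0.5 × 17.3 × 3.2 × 66.8 = 1849 kPa.
q_ult = 1674.8 + 1849 = 3523.8 kPa.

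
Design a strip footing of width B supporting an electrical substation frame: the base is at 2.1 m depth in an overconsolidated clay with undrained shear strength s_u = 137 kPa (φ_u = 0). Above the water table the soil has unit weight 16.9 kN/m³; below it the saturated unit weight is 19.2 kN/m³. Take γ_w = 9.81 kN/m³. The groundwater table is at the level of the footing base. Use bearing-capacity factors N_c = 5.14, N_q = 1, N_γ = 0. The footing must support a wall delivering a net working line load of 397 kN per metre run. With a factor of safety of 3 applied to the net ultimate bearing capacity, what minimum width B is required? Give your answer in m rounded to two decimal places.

Effective surcharge at the founding depth q = γ·D_f = 16.9 × 2.1 = 35.49 kPa.
q_ult = c·N_c + q·N_q
     = 137 × 5.14 + 35.49 × 1
     = 704.18 + 35.49 = 739.67 kPa.
For φ = 0 the ½γBN_γ term vanishes, so q_ult is independent of B. q_net = 739.67 − 35.49 = 704.18 kPa; q_all(net) = 704.18/3 = 234.73 kPa.
Required width B = w / q_all(net) = 397 / 234.73 = 1.691 m.

B = 1.69 m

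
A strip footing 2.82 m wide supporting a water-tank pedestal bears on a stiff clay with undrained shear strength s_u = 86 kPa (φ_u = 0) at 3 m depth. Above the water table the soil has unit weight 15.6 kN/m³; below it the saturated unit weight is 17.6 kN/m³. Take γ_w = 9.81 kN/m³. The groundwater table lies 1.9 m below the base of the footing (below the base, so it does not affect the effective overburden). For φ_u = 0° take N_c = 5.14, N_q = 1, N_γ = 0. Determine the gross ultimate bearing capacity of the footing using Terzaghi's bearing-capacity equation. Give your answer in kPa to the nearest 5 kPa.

q = γ·D_f = 15.6 × 3 = 46.8 kPa.
c·N_c = 86 × 5.14 = 442.04 kPa
q·N_q = 46.8 × 1 = 46.8 kPa
q_ult = 442.04 + 46.8 = 488.84 kPa.

q_ult ≈ 490 kPa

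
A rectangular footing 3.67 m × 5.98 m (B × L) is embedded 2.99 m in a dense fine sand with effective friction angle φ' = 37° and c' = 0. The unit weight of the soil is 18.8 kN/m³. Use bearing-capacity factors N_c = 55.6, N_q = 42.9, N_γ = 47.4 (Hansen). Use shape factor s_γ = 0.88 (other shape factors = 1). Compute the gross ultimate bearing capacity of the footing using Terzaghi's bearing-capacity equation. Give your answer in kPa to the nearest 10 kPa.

Effective surcharge at the founding depth q = γ·D_f = 18.8 × 2.99 = 56.212 kPa.
q_ult = q·N_q + 0.5·γ·B·N_γ·s_γ
     = 56.212 × 42.9 + 0.5 × 18.8 × 3.67 × 47.4 × 0.88
     = 2411.5 + 1439 = 3850.5 kPa.

q_ult ≈ 3850 kPa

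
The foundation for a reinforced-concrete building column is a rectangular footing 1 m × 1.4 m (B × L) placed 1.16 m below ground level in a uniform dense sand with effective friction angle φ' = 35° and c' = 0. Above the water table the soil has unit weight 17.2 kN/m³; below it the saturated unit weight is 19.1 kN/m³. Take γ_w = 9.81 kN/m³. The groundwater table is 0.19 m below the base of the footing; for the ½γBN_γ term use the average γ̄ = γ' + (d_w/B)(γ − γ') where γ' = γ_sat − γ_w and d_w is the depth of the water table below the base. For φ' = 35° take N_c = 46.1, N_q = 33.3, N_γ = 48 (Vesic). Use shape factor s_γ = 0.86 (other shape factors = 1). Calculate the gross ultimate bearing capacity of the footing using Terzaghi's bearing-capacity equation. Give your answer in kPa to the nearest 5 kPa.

Effective surcharge at the founding depth q = γ·D_f = 17.2 × 1.16 = 19.952 kPa.
With d_w = 0.19 m < B, γ̄ = 9.29 + (0.19/1) × (17.2 − 9.29) = 10.793 kN/m³.
q_ult = q·N_q + 0.5·γ·B·N_γ·s_γ
     = 19.952 × 33.3 + 0.5 × 10.793 × 1 × 48 × 0.86
     = 664.4 + 222.77 = 887.17 kPa.

q_ult ≈ 885 kPa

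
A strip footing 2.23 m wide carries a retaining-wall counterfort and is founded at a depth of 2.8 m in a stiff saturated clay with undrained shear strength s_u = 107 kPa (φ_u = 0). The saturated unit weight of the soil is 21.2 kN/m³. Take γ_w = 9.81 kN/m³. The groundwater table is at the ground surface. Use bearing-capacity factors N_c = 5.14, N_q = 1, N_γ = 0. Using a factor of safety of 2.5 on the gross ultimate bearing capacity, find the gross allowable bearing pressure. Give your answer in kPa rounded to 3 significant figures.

q_all ≈ 233 kPa

Water table at ground surface, so effective unit weight γ' = 21.2 − 9.81 = 11.39 kN/m³ is used throughout; overburden q = 11.39 × 2.8 = 31.892 kPa.
Cohesion term c·N_c = 107 × 5.14 = 549.98 kPa; surcharge term q·N_q = 31.892 × 1 = 31.892 kPa.
q_ult = 549.98 + 31.892 = 581.87 kPa.
q_all = 581.87 / 2.5 = 232.75 kPa.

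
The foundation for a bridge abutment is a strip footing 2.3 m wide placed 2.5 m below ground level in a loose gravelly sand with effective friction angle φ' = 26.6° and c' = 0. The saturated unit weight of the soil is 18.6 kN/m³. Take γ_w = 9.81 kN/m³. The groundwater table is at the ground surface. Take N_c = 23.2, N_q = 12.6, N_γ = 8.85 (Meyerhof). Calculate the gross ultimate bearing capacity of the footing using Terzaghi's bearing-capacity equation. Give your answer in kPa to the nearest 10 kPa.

q_ult ≈ 370 kPa

Water table at ground surface, so effective unit weight γ' = 18.6 − 9.81 = 8.79 kN/m³ is used throughout; overburden q = 8.79 × 2.5 = 21.975 kPa; the same γ' applies in the ½γBN_γ term.
Surcharge term q·N_q = 21.975 × 12.6 = 276.88 kPa; self-weight term 0.5·γ·B·N_γ = 0.5 × 8.79 × 2.3 × 8.85 = 89.46 kPa.
q_ult = 276.88 + 89.46 = 366.35 kPa.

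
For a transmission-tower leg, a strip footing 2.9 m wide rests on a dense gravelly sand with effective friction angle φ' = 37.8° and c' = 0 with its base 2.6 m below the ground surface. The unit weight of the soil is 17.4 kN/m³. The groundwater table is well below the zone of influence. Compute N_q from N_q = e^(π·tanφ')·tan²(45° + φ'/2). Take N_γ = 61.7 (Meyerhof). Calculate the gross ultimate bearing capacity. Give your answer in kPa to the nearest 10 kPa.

tan37.8° = 0.7757, so N_q = e^(π×0.7757)·tan²(63.9°) = 11.437 × 4.167 = 47.66.
q = γ·D_f = 17.4 × 2.6 = 45.24 kPa.
q·N_q = 45.24 × 47.655 = 2155.9 kPa
0.5·γ·B·N_γ = 0.5 × 17.4 × 2.9 × 61.7 = 1556.7 kPa
q_ult = 2155.9 + 1556.7 = 3712.6 kPa.

q_ult ≈ 3710 kPa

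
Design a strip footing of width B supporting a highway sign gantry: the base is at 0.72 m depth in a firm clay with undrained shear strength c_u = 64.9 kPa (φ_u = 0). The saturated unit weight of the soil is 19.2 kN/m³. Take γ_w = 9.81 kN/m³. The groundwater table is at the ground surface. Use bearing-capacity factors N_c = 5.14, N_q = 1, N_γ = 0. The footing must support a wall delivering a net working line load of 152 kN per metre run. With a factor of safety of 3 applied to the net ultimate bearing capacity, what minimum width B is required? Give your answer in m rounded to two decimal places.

Water table at ground surface, so effective unit weight γ' = 19.2 − 9.81 = 9.39 kN/m³ is used throughout; overburden q = 9.39 × 0.72 = 6.7608 kPa.
Cohesion term c·N_c = 64.9 × 5.14 = 333.59 kPa; surcharge term q·N_q = 6.7608 × 1 = 6.7608 kPa.
q_ult = 333.59 + 6.7608 = 340.35 kPa.
For φ = 0 the ½γBN_γ term vanishes, so q_ult is independent of B. q_net = 340.35 − 6.7608 = 333.59 kPa; q_all(net) = 333.59/3 = 111.2 kPa.
Required width B = w / q_all(net) = 152 / 111.2 = 1.367 m.

B = 1.37 m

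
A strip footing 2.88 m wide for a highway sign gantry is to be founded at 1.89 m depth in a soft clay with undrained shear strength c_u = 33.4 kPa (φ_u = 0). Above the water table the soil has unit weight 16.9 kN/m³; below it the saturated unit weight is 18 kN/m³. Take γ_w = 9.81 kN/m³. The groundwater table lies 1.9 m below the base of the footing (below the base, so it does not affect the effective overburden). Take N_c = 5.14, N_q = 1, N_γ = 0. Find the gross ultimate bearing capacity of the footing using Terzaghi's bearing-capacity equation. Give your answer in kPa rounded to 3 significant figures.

Overburden at base level: q = 16.9 × 1.89 = 31.941 kPa.
Cohesion term c·N_c = 33.4 × 5.14 = 171.68 kPa; surcharge term q·N_q = 31.941 × 1 = 31.941 kPa.
q_ult = 171.68 + 31.941 = 203.62 kPa.

q_ult ≈ 204 kPa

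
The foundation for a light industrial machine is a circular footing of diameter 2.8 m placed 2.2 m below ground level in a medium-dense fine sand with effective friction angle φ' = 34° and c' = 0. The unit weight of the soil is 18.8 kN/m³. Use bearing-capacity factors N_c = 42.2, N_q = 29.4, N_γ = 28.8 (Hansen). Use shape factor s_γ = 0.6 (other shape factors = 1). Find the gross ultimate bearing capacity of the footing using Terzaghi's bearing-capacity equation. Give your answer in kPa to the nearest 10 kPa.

Overburden at base level: q = 18.8 × 2.2 = 41.36 kPa.
Surcharge term q·N_q = 41.36 × 29.4 = 1216 kPa; self-weight term 0.5·γ·B·N_γ·s_γ = 0.5 × 18.8 × 2.8 × 28.8 × 0.6 = 454.81 kPa.
q_ult = 1216 + 454.81 = 1670.8 kPa.

q_ult ≈ 1670 kPa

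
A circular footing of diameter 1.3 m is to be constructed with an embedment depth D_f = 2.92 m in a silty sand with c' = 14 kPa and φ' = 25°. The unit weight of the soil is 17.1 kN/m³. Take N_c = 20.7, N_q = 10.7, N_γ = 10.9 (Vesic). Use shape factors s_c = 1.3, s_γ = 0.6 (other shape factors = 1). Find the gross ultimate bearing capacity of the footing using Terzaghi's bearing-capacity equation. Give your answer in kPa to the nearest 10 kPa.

q_ult ≈ 980 kPa

Effective surcharge at the founding depth q = γ·D_f = 17.1 × 2.92 = 49.932 kPa.
q_ult = c·N_c·s_c + q·N_q + 0.5·γ·B·N_γ·s_γ
     = 14 × 20.7 × 1.3 + 49.932 × 10.7 + 0.5 × 17.1 × 1.3 × 10.9 × 0.6
     = 376.74 + 534.27 + 72.692 = 983.7 kPa.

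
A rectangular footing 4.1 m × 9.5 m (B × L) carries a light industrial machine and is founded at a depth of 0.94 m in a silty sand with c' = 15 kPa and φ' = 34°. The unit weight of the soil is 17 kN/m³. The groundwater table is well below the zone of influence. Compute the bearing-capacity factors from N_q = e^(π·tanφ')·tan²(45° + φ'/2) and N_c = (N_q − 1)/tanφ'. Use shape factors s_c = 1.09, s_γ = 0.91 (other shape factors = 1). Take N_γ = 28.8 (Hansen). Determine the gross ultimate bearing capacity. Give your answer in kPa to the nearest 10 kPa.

q_ult ≈ 2070 kPa

tan34° = 0.6745, so N_q = e^(π×0.6745)·tan²(62°) = 8.323 × 3.537 = 29.44.
N_c = (29.44 − 1)/tan34° = 42.16.
q = γ·D_f = 17 × 0.94 = 15.98 kPa.
c·N_c·s_c = 15 × 42.164 × 1.09 = 689.38 kPa
q·N_q = 15.98 × 29.44 = 470.45 kPa
0.5·γ·B·N_γ·s_γ = 0.5 × 17 × 4.1 × 28.8 × 0.91 = 913.35 kPa
q_ult = 689.38 + 470.45 + 913.35 = 2073.2 kPa.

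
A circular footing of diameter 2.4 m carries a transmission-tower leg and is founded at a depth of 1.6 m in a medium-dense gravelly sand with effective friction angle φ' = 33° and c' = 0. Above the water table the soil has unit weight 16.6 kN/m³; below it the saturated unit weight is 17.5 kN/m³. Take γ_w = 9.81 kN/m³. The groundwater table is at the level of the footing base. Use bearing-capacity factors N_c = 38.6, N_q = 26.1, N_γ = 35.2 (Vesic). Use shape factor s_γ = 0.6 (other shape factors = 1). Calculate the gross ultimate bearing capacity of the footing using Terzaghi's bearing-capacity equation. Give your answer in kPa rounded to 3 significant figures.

q_ult ≈ 888 kPa

q = γ·D_f = 16.6 × 1.6 = 26.56 kPa.
For the ½γBN_γ term take γ' = 17.5 − 9.81 = 7.69 kN/m³ (soil below base is submerged).
q·N_q = 26.56 × 26.1 = 693.22 kPa
0.5·γ·B·N_γ·s_γ = 0.5 × 7.69 × 2.4 × 35.2 × 0.6 = 194.9 kPa
q_ult = 693.22 + 194.9 = 888.11 kPa.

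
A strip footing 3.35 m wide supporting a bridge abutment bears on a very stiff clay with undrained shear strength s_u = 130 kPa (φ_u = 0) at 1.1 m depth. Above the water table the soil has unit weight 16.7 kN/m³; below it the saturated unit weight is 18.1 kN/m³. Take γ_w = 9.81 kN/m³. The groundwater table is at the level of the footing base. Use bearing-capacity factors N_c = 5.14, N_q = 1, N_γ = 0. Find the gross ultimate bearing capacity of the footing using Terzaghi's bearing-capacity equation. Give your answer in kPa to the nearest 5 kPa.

q_ult ≈ 685 kPa

Overburden at base level: q = 16.7 × 1.1 = 18.37 kPa.
Cohesion term c·N_c = 130 × 5.14 = 668.2 kPa; surcharge term q·N_q = 18.37 × 1 = 18.37 kPa.
q_ult = 668.2 + 18.37 = 686.57 kPa.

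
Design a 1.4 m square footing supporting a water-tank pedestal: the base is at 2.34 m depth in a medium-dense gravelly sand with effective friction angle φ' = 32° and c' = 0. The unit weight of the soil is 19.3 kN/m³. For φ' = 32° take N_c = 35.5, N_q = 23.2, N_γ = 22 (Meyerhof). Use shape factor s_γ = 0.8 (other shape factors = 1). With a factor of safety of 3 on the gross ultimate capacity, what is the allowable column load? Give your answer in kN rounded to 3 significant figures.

P_all ≈ 840 kN

Overburden at base level: q = 19.3 × 2.34 = 45.162 kPa.
Surcharge term q·N_q = 45.162 × 23.2 = 1047.8 kPa; self-weight term 0.5·γ·B·N_γ·s_γ = 0.5 × 19.3 × 1.4 × 22 × 0.8 = 237.78 kPa.
q_ult = 1047.8 + 237.78 = 1285.5 kPa.
Gross allowable pressure q_all = 1285.5 / 3 = 428.51 kPa.
Footing area = 1.96 m², so allowable column load = 428.51 × 1.96 = 839.88 kN.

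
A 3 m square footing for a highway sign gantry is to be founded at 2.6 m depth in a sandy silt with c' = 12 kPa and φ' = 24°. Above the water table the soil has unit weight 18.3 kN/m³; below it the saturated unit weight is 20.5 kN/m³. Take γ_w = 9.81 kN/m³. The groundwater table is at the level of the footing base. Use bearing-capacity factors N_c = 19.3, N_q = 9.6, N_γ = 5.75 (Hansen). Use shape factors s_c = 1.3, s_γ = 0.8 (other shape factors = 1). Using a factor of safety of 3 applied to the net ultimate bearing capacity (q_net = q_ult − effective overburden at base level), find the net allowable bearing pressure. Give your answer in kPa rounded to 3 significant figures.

q = γ·D_f = 18.3 × 2.6 = 47.58 kPa.
For the ½γBN_γ term take γ' = 20.5 − 9.81 = 10.69 kN/m³ (soil below base is submerged).
c·N_c·s_c = 12 × 19.3 × 1.3 = 301.08 kPa
q·N_q = 47.58 × 9.6 = 456.77 kPa
0.5·γ·B·N_γ·s_γ = 0.5 × 10.69 × 3 × 5.75 × 0.8 = 73.761 kPa
q_ult = 301.08 + 456.77 + 73.761 = 831.61 kPa.
Net ultimate: q_net = 831.61 − 47.58 = 784.03 kPa.
q_all(net) = 784.03 / 3 = 261.34 kPa.

q_all(net) ≈ 261 kPa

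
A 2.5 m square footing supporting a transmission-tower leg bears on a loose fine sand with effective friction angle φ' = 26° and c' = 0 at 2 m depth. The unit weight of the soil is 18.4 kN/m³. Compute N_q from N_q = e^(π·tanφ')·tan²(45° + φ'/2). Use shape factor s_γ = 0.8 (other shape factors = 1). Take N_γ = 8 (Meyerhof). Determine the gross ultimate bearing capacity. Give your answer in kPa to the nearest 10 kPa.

tan26° = 0.4877, so N_q = e^(π×0.4877)·tan²(58°) = 4.629 × 2.561 = 11.85.
Effective surcharge at the founding depth q = γ·D_f = 18.4 × 2 = 36.8 kPa.
q_ult = q·N_q + 0.5·γ·B·N_γ·s_γ
     = 36.8 × 11.854 + 0.5 × 18.4 × 2.5 × 8 × 0.8
     = 436.23 + 147.2 = 583.43 kPa.

q_ult ≈ 580 kPa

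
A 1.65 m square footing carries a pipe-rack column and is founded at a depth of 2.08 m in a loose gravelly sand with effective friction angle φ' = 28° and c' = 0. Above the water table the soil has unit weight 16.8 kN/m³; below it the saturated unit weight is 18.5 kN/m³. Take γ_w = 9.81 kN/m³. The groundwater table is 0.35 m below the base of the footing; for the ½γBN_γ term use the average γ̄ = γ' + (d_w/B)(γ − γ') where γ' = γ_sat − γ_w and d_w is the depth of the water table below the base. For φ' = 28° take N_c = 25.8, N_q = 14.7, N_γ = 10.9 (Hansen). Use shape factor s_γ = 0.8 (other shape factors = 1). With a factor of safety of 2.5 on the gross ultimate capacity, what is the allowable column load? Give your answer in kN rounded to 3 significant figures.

q = γ·D_f = 16.8 × 2.08 = 34.944 kPa.
γ' = 8.69 kN/m³; averaging over the depth B below the base, γ̄ = γ' + (d_w/B)(γ − γ') = 10.41 kN/m³.
q·N_q = 34.944 × 14.7 = 513.68 kPa
0.5·γ·B·N_γ·s_γ = 0.5 × 10.41 × 1.65 × 10.9 × 0.8 = 74.892 kPa
q_ult = 513.68 + 74.892 = 588.57 kPa.
Gross allowable pressure q_all = 588.57 / 2.5 = 235.43 kPa.
Footing area = 2.7225 m², so allowable column load = 235.43 × 2.7225 = 640.95 kN.

P_all ≈ 641 kN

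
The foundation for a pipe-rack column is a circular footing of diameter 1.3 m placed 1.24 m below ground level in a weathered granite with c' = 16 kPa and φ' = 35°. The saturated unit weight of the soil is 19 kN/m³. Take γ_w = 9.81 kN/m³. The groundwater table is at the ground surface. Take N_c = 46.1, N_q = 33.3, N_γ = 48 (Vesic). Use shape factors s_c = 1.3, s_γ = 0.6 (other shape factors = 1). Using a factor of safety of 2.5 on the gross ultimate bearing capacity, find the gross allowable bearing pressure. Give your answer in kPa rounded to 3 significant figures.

q_all ≈ 604 kPa

With the water table at the surface the whole profile is submerged: γ' = 19 − 9.81 = 9.19 kN/m³, so q = γ'·D_f = 11.396 kPa; the same γ' applies in the ½γBN_γ term.
q_ult = c·N_c·s_c + q·N_q + 0.5·γ·B·N_γ·s_γ
     = 16 × 46.1 × 1.3 + 11.396 × 33.3 + 0.5 × 9.19 × 1.3 × 48 × 0.6
     = 958.88 + 379.47 + 172.04 = 1510.4 kPa.
q_all = 1510.4 / 2.5 = 604.16 kPa.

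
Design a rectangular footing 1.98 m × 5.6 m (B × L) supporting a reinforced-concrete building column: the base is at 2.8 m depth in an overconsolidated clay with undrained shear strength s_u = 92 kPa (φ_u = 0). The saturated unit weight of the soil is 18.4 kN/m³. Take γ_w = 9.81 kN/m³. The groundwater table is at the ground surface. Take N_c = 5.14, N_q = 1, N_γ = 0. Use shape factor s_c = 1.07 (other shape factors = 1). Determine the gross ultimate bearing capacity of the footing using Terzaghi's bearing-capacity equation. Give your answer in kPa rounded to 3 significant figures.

γ' = 18.4 − 9.81 = 8.59 kN/m³ (submerged throughout). q = 8.59 × 2.8 = 24.052 kPa.
c·N_c·s_c = 92 × 5.14 × 1.07 = 505.98 kPa
q·N_q = 24.052 × 1 = 24.052 kPa
q_ult = 505.98 + 24.052 = 530.03 kPa.

q_ult ≈ 530 kPa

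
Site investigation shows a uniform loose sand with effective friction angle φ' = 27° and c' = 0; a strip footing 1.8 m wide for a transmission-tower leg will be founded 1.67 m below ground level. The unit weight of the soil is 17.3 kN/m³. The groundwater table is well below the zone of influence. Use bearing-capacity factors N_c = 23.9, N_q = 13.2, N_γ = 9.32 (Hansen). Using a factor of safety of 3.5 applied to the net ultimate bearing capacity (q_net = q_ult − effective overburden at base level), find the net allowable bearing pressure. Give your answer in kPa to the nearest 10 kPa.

q_all(net) ≈ 140 kPa

Effective surcharge at the founding depth q = γ·D_f = 17.3 × 1.67 = 28.891 kPa.
q_ult = q·N_q + 0.5·γ·B·N_γ
     = 28.891 × 13.2 + 0.5 × 17.3 × 1.8 × 9.32
     = 381.36 + 145.11 = 526.47 kPa.
Net ultimate: q_net = 526.47 − 28.891 = 497.58 kPa.
q_all(net) = 497.58 / 3.5 = 142.17 kPa.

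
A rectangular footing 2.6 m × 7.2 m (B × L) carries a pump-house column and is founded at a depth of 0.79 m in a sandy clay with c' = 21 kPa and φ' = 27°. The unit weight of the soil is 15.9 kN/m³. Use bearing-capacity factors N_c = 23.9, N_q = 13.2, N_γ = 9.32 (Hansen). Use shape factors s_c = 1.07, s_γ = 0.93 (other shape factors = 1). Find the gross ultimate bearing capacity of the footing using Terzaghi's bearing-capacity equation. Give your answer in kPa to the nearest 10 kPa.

Overburden at base level: q = 15.9 × 0.79 = 12.561 kPa.
Cohesion term c·N_c·s_c = 21 × 23.9 × 1.07 = 537.03 kPa; surcharge term q·N_q = 12.561 × 13.2 = 165.81 kPa; self-weight term 0.5·γ·B·N_γ·s_γ = 0.5 × 15.9 × 2.6 × 9.32 × 0.93 = 179.16 kPa.
q_ult = 537.03 + 165.81 + 179.16 = 882 kPa.

q_ult ≈ 880 kPa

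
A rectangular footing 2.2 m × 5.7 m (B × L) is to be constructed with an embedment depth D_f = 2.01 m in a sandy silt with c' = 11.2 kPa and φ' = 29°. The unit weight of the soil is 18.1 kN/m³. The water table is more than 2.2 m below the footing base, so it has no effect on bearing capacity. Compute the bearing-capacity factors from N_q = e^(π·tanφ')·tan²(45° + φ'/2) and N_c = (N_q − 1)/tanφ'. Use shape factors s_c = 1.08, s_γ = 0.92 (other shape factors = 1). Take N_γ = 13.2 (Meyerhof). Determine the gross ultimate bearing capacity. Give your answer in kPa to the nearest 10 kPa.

q_ult ≈ 1180 kPa

tan29° = 0.5543, so N_q = e^(π×0.5543)·tan²(59.5°) = 5.705 × 2.882 = 16.44.
N_c = (16.44 − 1)/tan29° = 27.86.
Overburden at base level: q = 18.1 × 2.01 = 36.381 kPa.
Cohesion term c·N_c·s_c = 11.2 × 27.86 × 1.08 = 337 kPa; surcharge term q·N_q = 36.381 × 16.443 = 598.22 kPa; self-weight term 0.5·γ·B·N_γ·s_γ = 0.5 × 18.1 × 2.2 × 13.2 × 0.92 = 241.79 kPa.
q_ult = 337 + 598.22 + 241.79 = 1177 kPa.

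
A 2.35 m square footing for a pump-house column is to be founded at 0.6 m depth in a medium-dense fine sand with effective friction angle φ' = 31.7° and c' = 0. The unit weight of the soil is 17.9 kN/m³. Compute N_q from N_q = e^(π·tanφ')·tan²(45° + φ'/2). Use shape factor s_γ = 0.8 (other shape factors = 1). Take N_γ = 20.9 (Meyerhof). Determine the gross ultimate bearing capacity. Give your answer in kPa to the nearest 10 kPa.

q_ult ≈ 590 kPa

tan31.7° = 0.6176, so N_q = e^(π×0.6176)·tan²(60.85°) = 6.961 × 3.215 = 22.38.
Effective surcharge at the founding depth q = γ·D_f = 17.9 × 0.6 = 10.74 kPa.
q_ult = q·N_q + 0.5·γ·B·N_γ·s_γ
     = 10.74 × 22.377 + 0.5 × 17.9 × 2.35 × 20.9 × 0.8
     = 240.33 + 351.66 = 591.99 kPa.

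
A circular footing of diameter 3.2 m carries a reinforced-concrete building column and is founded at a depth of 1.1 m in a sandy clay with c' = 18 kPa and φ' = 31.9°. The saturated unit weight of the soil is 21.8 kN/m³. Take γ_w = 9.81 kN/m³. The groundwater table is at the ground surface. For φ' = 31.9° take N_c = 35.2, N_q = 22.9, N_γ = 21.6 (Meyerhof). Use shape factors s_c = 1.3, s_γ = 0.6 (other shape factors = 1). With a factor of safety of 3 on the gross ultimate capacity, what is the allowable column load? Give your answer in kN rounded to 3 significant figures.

γ' = 21.8 − 9.81 = 11.99 kN/m³ (submerged throughout). q = 11.99 × 1.1 = 13.189 kPa; the same γ' applies in the ½γBN_γ term.
c·N_c·s_c = 18 × 35.2 × 1.3 = 823.68 kPa
q·N_q = 13.189 × 22.9 = 302.03 kPa
0.5·γ·B·N_γ·s_γ = 0.5 × 11.99 × 3.2 × 21.6 × 0.6 = 248.62 kPa
q_ult = 823.68 + 302.03 + 248.62 = 1374.3 kPa.
Gross allowable pressure q_all = 1374.3 / 3 = 458.11 kPa.
Footing area = 8.0425 m², so allowable column load = 458.11 × 8.0425 = 3684.4 kN.

P_all ≈ 3680 kN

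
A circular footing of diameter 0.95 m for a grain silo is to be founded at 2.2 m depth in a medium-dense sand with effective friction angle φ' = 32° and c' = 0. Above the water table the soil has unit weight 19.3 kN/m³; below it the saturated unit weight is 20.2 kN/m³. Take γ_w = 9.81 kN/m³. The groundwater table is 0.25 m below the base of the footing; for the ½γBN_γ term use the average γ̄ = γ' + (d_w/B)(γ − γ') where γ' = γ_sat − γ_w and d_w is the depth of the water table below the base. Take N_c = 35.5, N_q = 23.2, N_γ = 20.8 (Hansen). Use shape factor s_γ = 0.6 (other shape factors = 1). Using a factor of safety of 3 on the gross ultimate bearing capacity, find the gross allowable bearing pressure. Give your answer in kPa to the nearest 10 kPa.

Overburden at base level: q = 19.3 × 2.2 = 42.46 kPa.
The water table is 0.25 m below the base (< B = 0.95 m), so the ½γBN_γ term uses γ̄ = γ' + (d_w/B)(γ − γ') = 10.39 + (0.25/0.95)(19.3 − 10.39) = 12.735 kN/m³.
Surcharge term q·N_q = 42.46 × 23.2 = 985.07 kPa; self-weight term 0.5·γ·B·N_γ·s_γ = 0.5 × 12.735 × 0.95 × 20.8 × 0.6 = 75.492 kPa.
q_ult = 985.07 + 75.492 = 1060.6 kPa.
q_all = 1060.6 / 3 = 353.52 kPa.

q_all ≈ 350 kPa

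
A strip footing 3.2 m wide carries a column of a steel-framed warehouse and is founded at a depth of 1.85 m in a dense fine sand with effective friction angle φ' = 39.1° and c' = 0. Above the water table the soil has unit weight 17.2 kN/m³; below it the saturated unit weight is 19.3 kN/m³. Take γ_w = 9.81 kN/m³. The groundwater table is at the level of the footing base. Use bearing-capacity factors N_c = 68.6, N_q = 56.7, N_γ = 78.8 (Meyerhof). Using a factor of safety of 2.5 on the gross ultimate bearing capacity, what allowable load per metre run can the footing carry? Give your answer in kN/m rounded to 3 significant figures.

Effective surcharge at the founding depth q = γ·D_f = 17.2 × 1.85 = 31.82 kPa.
The water table coincides with the base, so in the self-weight term γ → γ' = 9.49 kN/m³.
q_ult = q·N_q + 0.5·γ·B·N_γ
     = 31.82 × 56.7 + 0.5 × 9.49 × 3.2 × 78.8
     = 1804.2 + 1196.5 = 3000.7 kPa.
Gross allowable pressure q_all = 3000.7 / 2.5 = 1200.3 kPa.
Allowable wall load = q_all × B = 1200.3 × 3.2 = 3840.9 kN per metre run.

≈ 3840 kN/m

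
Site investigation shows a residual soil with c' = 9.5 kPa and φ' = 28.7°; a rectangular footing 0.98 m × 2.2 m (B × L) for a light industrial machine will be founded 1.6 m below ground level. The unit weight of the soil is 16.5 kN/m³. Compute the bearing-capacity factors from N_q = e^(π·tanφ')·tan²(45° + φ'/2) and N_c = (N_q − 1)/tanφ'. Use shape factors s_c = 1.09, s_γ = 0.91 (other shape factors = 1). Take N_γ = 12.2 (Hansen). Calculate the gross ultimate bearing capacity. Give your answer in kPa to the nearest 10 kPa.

tan28.7° = 0.5475, so N_q = e^(π×0.5475)·tan²(59.35°) = 5.584 × 2.848 = 15.9.
N_c = (15.9 − 1)/tan28.7° = 27.22.
Overburden at base level: q = 16.5 × 1.6 = 26.4 kPa.
Cohesion term c·N_c·s_c = 9.5 × 27.221 × 1.09 = 281.88 kPa; surcharge term q·N_q = 26.4 × 15.903 = 419.84 kPa; self-weight term 0.5·γ·B·N_γ·s_γ = 0.5 × 16.5 × 0.98 × 12.2 × 0.91 = 89.76 kPa.
q_ult = 281.88 + 419.84 + 89.76 = 791.48 kPa.

q_ult ≈ 790 kPa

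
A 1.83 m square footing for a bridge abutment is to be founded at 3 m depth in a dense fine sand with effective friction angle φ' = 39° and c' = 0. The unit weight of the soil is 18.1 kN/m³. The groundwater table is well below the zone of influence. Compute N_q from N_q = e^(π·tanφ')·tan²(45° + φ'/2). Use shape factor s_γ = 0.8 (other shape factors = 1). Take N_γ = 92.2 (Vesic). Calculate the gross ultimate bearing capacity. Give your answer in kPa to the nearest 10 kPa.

tan39° = 0.8098, so N_q = e^(π×0.8098)·tan²(64.5°) = 12.731 × 4.395 = 55.96.
Overburden at base level: q = 18.1 × 3 = 54.3 kPa.
Surcharge term q·N_q = 54.3 × 55.957 = 3038.5 kPa; self-weight term 0.5·γ·B·N_γ·s_γ = 0.5 × 18.1 × 1.83 × 92.2 × 0.8 = 1221.6 kPa.
q_ult = 3038.5 + 1221.6 = 4260.1 kPa.

q_ult ≈ 4260 kPa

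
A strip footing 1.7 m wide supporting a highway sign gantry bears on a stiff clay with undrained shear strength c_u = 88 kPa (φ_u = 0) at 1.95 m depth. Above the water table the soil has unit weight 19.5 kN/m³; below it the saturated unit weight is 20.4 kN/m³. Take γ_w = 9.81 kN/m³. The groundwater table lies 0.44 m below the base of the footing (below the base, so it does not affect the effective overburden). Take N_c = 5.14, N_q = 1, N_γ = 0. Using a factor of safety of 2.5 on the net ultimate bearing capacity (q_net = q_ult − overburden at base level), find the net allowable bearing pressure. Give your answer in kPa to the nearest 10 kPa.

Overburden at base level: q = 19.5 × 1.95 = 38.025 kPa.
Cohesion term c·N_c = 88 × 5.14 = 452.32 kPa; surcharge term q·N_q = 38.025 × 1 = 38.025 kPa.
q_ult = 452.32 + 38.025 = 490.34 kPa.
q_net = 490.34 − 38.025 = 452.32 kPa.
q_all(net) = 452.32 / 2.5 = 180.93 kPa.

q_all(net) ≈ 180 kPa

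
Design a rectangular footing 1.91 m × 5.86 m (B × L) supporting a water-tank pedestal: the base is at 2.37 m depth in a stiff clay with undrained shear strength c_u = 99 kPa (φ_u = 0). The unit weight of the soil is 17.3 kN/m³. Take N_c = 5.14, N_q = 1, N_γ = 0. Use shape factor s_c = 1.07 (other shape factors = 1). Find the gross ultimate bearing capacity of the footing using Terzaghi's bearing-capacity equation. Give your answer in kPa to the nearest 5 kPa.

Effective surcharge at the founding depth q = γ·D_f = 17.3 × 2.37 = 41.001 kPa.
q_ult = c·N_c·s_c + q·N_q
     = 99 × 5.14 × 1.07 + 41.001 × 1
     = 544.48 + 41.001 = 585.48 kPa.

q_ult ≈ 585 kPa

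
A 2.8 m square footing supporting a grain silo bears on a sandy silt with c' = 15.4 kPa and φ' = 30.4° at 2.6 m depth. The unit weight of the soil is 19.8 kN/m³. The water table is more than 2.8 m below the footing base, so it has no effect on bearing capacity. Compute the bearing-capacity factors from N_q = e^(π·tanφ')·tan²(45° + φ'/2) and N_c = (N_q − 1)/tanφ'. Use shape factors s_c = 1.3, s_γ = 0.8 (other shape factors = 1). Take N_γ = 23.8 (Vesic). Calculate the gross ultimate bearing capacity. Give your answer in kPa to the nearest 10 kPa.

tan30.4° = 0.5867, so N_q = e^(π×0.5867)·tan²(60.2°) = 6.316 × 3.049 = 19.26.
N_c = (19.26 − 1)/tan30.4° = 31.12.
Overburden at base level: q = 19.8 × 2.6 = 51.48 kPa.
Cohesion term c·N_c·s_c = 15.4 × 31.12 × 1.3 = 623.02 kPa; surcharge term q·N_q = 51.48 × 19.258 = 991.4 kPa; self-weight term 0.5·γ·B·N_γ·s_γ = 0.5 × 19.8 × 2.8 × 23.8 × 0.8 = 527.79 kPa.
q_ult = 623.02 + 991.4 + 527.79 = 2142.2 kPa.

q_ult ≈ 2140 kPa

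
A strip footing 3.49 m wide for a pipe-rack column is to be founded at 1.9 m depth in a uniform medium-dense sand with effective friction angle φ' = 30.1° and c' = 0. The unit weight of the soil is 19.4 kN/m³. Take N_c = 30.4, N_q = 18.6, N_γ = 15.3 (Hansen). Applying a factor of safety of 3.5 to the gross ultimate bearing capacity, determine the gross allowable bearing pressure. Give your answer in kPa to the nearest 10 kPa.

q = γ·D_f = 19.4 × 1.9 = 36.86 kPa.
q·N_q = 36.86 × 18.6 = 685.6 kPa
0.5·γ·B·N_γ = 0.5 × 19.4 × 3.49 × 15.3 = 517.95 kPa
q_ult = 685.6 + 517.95 = 1203.5 kPa.
q_all = q_ult / FS = 1203.5 / 3.5 = 343.87 kPa.

q_all ≈ 340 kPa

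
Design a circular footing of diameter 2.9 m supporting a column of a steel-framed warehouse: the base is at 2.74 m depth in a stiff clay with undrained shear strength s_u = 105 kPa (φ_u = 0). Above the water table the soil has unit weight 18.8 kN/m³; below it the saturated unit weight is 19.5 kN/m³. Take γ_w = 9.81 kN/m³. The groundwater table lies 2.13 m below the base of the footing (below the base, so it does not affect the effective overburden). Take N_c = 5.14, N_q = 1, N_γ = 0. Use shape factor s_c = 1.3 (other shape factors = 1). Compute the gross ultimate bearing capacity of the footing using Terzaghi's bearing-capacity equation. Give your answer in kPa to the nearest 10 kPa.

q = γ·D_f = 18.8 × 2.74 = 51.512 kPa.
c·N_c·s_c = 105 × 5.14 × 1.3 = 701.61 kPa
q·N_q = 51.512 × 1 = 51.512 kPa
q_ult = 701.61 + 51.512 = 753.12 kPa.

q_ult ≈ 750 kPa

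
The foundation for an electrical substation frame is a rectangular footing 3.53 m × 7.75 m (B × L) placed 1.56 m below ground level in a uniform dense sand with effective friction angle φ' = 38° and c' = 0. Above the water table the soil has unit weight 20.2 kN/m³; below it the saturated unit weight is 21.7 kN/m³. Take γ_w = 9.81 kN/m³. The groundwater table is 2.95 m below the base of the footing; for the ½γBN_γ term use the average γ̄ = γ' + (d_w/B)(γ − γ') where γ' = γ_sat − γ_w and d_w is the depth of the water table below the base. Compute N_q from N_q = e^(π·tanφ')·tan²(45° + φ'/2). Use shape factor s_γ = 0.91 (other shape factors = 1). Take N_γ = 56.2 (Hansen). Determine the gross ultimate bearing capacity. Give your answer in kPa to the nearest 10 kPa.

q_ult ≈ 3240 kPa

tan38° = 0.7813, so N_q = e^(π×0.7813)·tan²(64°) = 11.64 × 4.204 = 48.93.
q = γ·D_f = 20.2 × 1.56 = 31.512 kPa.
γ' = 11.89 kN/m³; averaging over the depth B below the base, γ̄ = γ' + (d_w/B)(γ − γ') = 18.835 kN/m³.
q·N_q = 31.512 × 48.933 = 1542 kPa
0.5·γ·B·N_γ·s_γ = 0.5 × 18.835 × 3.53 × 56.2 × 0.91 = 1700.1 kPa
q_ult = 1542 + 1700.1 = 3242.1 kPa.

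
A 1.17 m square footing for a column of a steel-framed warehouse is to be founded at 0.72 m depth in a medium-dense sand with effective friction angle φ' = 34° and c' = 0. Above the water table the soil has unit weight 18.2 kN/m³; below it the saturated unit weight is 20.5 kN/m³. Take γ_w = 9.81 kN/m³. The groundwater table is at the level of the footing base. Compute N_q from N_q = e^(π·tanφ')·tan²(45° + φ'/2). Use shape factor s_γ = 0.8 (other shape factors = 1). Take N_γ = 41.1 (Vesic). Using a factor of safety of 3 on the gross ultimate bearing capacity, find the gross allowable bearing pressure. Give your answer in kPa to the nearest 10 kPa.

q_all ≈ 200 kPa

N_q = e^(π·tan34°)·tan²(62°) = 29.44.
Effective surcharge at the founding depth q = γ·D_f = 18.2 × 0.72 = 13.104 kPa.
The water table coincides with the base, so in the self-weight term γ → γ' = 10.69 kN/m³.
q_ult = q·N_q + 0.5·γ·B·N_γ·s_γ
     = 13.104 × 29.44 + 0.5 × 10.69 × 1.17 × 41.1 × 0.8
     = 385.78 + 205.62 = 591.4 kPa.
q_all = 591.4 / 3 = 197.13 kPa.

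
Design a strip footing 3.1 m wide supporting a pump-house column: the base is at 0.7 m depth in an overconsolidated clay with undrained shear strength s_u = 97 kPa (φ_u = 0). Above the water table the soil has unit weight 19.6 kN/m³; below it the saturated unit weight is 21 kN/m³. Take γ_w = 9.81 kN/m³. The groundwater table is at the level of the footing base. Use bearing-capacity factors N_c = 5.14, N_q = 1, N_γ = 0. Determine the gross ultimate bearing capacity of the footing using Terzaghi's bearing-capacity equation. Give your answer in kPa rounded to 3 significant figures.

q_ult ≈ 512 kPa

Overburden at base level: q = 19.6 × 0.7 = 13.72 kPa.
Cohesion term c·N_c = 97 × 5.14 = 498.58 kPa; surcharge term q·N_q = 13.72 × 1 = 13.72 kPa.
q_ult = 498.58 + 13.72 = 512.3 kPa.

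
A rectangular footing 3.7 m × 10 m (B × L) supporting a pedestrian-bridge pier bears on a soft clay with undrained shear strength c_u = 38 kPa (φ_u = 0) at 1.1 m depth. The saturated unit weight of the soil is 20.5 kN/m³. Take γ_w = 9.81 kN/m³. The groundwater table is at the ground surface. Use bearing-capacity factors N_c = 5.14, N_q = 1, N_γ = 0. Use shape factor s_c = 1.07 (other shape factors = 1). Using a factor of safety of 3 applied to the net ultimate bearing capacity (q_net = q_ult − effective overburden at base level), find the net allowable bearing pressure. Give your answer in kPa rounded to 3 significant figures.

q_all(net) ≈ 69.7 kPa

With the water table at the surface the whole profile is submerged: γ' = 20.5 − 9.81 = 10.69 kN/m³, so q = γ'·D_f = 11.759 kPa.
q_ult = c·N_c·s_c + q·N_q
     = 38 × 5.14 × 1.07 + 11.759 × 1
     = 208.99 + 11.759 = 220.75 kPa.
Net ultimate: q_net = 220.75 − 11.759 = 208.99 kPa.
q_all(net) = 208.99 / 3 = 69.664 kPa.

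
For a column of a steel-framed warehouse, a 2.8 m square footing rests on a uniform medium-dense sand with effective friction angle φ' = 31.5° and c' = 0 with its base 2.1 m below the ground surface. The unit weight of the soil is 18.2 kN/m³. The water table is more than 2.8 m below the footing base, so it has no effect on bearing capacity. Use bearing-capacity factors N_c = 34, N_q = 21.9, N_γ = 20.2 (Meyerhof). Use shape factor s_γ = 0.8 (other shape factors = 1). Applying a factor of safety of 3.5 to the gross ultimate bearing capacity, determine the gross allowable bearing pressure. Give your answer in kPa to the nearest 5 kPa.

q_all ≈ 355 kPa

q = γ·D_f = 18.2 × 2.1 = 38.22 kPa.
q·N_q = 38.22 × 21.9 = 837.02 kPa
0.5·γ·B·N_γ·s_γ = 0.5 × 18.2 × 2.8 × 20.2 × 0.8 = 411.76 kPa
q_ult = 837.02 + 411.76 = 1248.8 kPa.
q_all = q_ult / FS = 1248.8 / 3.5 = 356.79 kPa.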